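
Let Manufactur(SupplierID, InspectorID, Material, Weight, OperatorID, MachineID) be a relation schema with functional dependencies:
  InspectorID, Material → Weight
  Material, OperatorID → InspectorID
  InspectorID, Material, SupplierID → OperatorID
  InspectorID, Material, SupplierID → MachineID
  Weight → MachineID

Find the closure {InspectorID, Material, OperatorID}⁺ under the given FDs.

Start with {InspectorID, Material, OperatorID}.
InspectorID, Material → Weight applies; add {Weight} → now {InspectorID, Material, OperatorID, Weight}.
Weight → MachineID applies; add {MachineID} → now {InspectorID, MachineID, Material, OperatorID, Weight}.
No further FD applies.

{InspectorID, MachineID, Material, OperatorID, Weight}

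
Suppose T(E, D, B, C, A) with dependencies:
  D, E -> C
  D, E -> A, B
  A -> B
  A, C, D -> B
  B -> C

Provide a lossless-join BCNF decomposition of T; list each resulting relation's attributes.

Candidate key of the original relation: {D, E}.
{A, B, C, D, E}: {A} determines {A, B, C} here but is not a superkey — split on A -> B, C, giving {A, B, C} and {A, D, E}.
{A, B, C}: {B} determines {B, C} here but is not a superkey — split on B -> C, giving {B, C} and {A, B}.
{B, C} has no BCNF violation.
{A, B} has no BCNF violation.
{A, D, E} has no BCNF violation.

{A, B}; {A, D, E}; {B, C}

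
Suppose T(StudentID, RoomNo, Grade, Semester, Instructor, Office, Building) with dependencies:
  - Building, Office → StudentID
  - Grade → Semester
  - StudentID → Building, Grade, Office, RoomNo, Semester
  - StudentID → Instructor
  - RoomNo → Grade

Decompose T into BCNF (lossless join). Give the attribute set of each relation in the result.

{Building, Instructor, Office, RoomNo, StudentID}; {Grade, RoomNo}; {Grade, Semester}

Candidate keys of the original relation: {Building, Office}, {StudentID}.
Within {Building, Grade, Instructor, Office, RoomNo, Semester, StudentID}: {Grade}⁺ ∩ {Building, Grade, Instructor, Office, RoomNo, Semester, StudentID} = {Grade, Semester}, not the whole set, so Grade → Semester violates BCNF; decompose into {Grade, Semester} and {Building, Grade, Instructor, Office, RoomNo, StudentID}.
{Grade, Semester}: every determinant is a superkey — BCNF.
Within {Building, Grade, Instructor, Office, RoomNo, StudentID}: {RoomNo}⁺ ∩ {Building, Grade, Instructor, Office, RoomNo, StudentID} = {Grade, RoomNo}, not the whole set, so RoomNo → Grade violates BCNF; decompose into {Grade, RoomNo} and {Building, Instructor, Office, RoomNo, StudentID}.
{Grade, RoomNo}: every determinant is a superkey — BCNF.
{Building, Instructor, Office, RoomNo, StudentID}: every determinant is a superkey — BCNF.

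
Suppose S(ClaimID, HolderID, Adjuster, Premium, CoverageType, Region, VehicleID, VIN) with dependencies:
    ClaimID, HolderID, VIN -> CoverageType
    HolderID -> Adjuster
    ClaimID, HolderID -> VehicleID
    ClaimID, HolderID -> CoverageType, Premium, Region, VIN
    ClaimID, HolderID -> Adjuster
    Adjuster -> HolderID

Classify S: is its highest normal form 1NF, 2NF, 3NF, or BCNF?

3NF

Candidate keys: {Adjuster, ClaimID}, {ClaimID, HolderID}. Prime attributes: {Adjuster, ClaimID, HolderID}.
HolderID -> Adjuster: {HolderID}⁺ = {Adjuster, HolderID}, which is not all of the attributes, so the left side is not a superkey — BCNF is violated.
Its right-hand attributes {Adjuster} are all prime, as are those of every other non-superkey FD — the relation is in 3NF.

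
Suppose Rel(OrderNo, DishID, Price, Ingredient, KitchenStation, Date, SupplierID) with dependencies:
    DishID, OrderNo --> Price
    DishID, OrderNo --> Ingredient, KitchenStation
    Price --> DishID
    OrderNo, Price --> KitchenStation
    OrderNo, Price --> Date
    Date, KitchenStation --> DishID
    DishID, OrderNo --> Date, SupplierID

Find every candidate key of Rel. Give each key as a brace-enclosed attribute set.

{Date, KitchenStation, OrderNo}, {DishID, OrderNo}, {OrderNo, Price}

Attributes never on any right-hand side: {OrderNo} — every candidate key must contain it.
{DishID, OrderNo}⁺ = {Date, DishID, Ingredient, KitchenStation, OrderNo, Price, SupplierID} — all of the relation — so {DishID, OrderNo} is a candidate key.
{OrderNo, Price}⁺ = {Date, DishID, Ingredient, KitchenStation, OrderNo, Price, SupplierID} — all of the relation — so {OrderNo, Price} is a candidate key.
{Date, KitchenStation, OrderNo}⁺ = {Date, DishID, Ingredient, KitchenStation, OrderNo, Price, SupplierID} — all of the relation — so {Date, KitchenStation, OrderNo} is a candidate key.
These are minimal and exhaustive — every other superkey contains one of them.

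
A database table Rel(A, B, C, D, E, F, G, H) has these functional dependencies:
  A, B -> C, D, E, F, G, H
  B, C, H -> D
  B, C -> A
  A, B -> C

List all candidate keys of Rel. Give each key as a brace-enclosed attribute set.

{A, B}, {B, C}

Attributes never on any right-hand side: {B} — every candidate key must contain it.
{A, B}⁺ = {A, B, C, D, E, F, G, H}, which is every attribute, so {A, B} is a candidate key.
{B, C}⁺ = {A, B, C, D, E, F, G, H}, which is every attribute, so {B, C} is a candidate key.
No proper subset of any of these is a key, and no other minimal superkey exists.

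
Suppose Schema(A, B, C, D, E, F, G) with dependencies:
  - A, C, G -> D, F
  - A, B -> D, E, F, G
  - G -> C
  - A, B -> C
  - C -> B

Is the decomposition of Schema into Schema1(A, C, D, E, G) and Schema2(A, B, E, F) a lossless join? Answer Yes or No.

Schema1 ∩ Schema2 = {A, E}; its closure under F is {A, E}.
Schema1 ⊄ {A, E} and Schema2 ⊄ {A, E}, so the split is lossy.

No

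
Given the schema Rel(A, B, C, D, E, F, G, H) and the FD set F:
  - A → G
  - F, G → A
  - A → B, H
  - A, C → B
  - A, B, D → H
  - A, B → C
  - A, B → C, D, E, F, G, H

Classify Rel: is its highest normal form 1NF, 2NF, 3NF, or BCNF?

Candidate keys: {A}, {F, G}. Prime attributes: {A, F, G}.
Each dependency's left side is a superkey — BCNF holds.

BCNF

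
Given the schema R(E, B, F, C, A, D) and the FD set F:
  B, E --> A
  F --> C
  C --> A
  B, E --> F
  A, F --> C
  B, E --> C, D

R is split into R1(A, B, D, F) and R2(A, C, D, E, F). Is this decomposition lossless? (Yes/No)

No

R1 ∩ R2 = {A, D, F}; its closure under F is {A, C, D, F}.
Neither R1 nor R2 is contained in that closure, so the decomposition is lossy.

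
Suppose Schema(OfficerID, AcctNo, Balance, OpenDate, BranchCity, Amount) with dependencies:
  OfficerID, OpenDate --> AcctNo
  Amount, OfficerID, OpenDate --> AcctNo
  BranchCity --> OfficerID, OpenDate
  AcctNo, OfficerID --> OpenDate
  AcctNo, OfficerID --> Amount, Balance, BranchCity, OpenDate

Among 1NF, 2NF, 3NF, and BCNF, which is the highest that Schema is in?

Candidate keys: {AcctNo, OfficerID}, {BranchCity}, {OfficerID, OpenDate}. Prime attributes: {AcctNo, BranchCity, OfficerID, OpenDate}.
Every FD has a superkey on the left, so the relation is in BCNF.

BCNF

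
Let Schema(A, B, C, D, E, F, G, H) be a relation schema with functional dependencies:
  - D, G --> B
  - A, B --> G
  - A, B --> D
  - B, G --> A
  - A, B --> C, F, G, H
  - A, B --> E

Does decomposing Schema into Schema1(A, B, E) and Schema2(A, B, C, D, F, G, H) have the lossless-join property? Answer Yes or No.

Schema1 ∩ Schema2 = {A, B}; its closure under F is {A, B, C, D, E, F, G, H}.
Schema1 is contained in that closure, so Schema1 ∩ Schema2 --> Schema1 holds and the join is lossless.

Yes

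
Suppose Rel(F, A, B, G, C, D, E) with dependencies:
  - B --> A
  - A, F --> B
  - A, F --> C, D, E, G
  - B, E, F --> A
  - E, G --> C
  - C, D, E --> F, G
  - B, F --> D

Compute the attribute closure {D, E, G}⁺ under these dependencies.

Start with {D, E, G}.
E, G --> C applies; add {C} → now {C, D, E, G}.
C, D, E --> F, G applies; add {F} → now {C, D, E, F, G}.
No further FD applies.

{C, D, E, F, G}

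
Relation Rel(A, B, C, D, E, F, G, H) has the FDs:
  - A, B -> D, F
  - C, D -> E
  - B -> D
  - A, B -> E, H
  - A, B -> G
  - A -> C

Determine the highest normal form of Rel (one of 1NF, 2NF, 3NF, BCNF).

1NF

Candidate key: {A, B}. Prime attributes: {A, B}.
C, D -> E: {C, D}⁺ = {C, D, E}, which is not all of the attributes, so the left side is not a superkey — BCNF is violated.
C, D -> E determines the non-prime attribute {E} from a non-superkey — 3NF is violated.
{A} is a proper subset of the key {A, B}, and {A}⁺ contains the non-prime attribute {C} — a partial dependency, so 2NF is violated.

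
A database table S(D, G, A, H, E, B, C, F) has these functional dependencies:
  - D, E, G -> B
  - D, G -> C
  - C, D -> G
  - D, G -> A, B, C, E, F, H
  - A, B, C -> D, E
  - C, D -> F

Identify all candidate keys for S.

{A, B, C}, {C, D}, {D, G}

{C, D}⁺ = {A, B, C, D, E, F, G, H}, which is every attribute, so {C, D} is a candidate key.
{D, G}⁺ = {A, B, C, D, E, F, G, H}, which is every attribute, so {D, G} is a candidate key.
{A, B, C}⁺ = {A, B, C, D, E, F, G, H}, which is every attribute, so {A, B, C} is a candidate key.
Any other superkey properly contains one of these, so there are no further candidate keys.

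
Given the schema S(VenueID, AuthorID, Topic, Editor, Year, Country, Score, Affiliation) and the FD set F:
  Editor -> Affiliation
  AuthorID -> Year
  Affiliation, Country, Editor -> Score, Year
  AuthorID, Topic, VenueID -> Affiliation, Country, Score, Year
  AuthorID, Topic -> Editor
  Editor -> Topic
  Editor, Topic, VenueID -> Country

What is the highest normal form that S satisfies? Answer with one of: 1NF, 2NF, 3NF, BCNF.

1NF

Candidate keys: {AuthorID, Editor, VenueID}, {AuthorID, Topic, VenueID}. Prime attributes: {AuthorID, Editor, Topic, VenueID}.
Editor -> Affiliation breaks BCNF: {Editor}⁺ = {Affiliation, Editor, Topic}, so {Editor} is not a superkey.
Editor -> Affiliation has non-prime {Affiliation} on the right and a non-superkey on the left, so 3NF fails.
The proper key subset {AuthorID} of {AuthorID, Editor, VenueID} determines non-prime {Year}, so the relation is not even in 2NF.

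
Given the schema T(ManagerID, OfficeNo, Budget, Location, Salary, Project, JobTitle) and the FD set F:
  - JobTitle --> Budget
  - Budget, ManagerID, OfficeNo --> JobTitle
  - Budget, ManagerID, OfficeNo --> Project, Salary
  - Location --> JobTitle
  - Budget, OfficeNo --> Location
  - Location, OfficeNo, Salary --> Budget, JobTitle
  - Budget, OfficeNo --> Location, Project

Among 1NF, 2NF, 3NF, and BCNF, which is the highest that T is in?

1NF

Candidate keys: {Budget, ManagerID, OfficeNo}, {JobTitle, ManagerID, OfficeNo}, {Location, ManagerID, OfficeNo}. Prime attributes: {Budget, JobTitle, Location, ManagerID, OfficeNo}.
JobTitle --> Budget breaks BCNF: {JobTitle}⁺ = {Budget, JobTitle}, so {JobTitle} is not a superkey.
Because {Project} is non-prime and the left side of Budget, OfficeNo --> Location, Project is not a superkey, the relation is not in 3NF.
{Budget, OfficeNo} is a proper subset of the key {Budget, ManagerID, OfficeNo}, and {Budget, OfficeNo}⁺ contains the non-prime attribute {Project} — a partial dependency, so 2NF is violated.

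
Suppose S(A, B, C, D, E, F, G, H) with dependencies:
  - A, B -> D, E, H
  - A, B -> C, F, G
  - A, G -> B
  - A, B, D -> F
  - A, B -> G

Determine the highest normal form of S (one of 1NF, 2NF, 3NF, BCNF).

BCNF

Candidate keys: {A, B}, {A, G}. Prime attributes: {A, B, G}.
The left-hand side of every FD is a superkey, so BCNF is satisfied.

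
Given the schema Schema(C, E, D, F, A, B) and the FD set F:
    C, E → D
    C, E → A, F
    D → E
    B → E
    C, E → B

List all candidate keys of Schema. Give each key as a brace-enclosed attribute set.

No FD produces {C}, so it must be in every candidate key.
{B, C}⁺ = {A, B, C, D, E, F}, which is every attribute, so {B, C} is a candidate key.
{C, D}⁺ = {A, B, C, D, E, F}, which is every attribute, so {C, D} is a candidate key.
{C, E}⁺ = {A, B, C, D, E, F}, which is every attribute, so {C, E} is a candidate key.
No proper subset of any of these is a key, and no other minimal superkey exists.

{B, C}, {C, D}, {C, E}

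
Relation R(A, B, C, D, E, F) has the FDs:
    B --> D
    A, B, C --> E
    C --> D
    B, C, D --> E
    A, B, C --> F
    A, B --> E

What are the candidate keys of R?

{A, B, C} never appear on the right of any FD, so every key must include all of them.
Closure of {A, B, C} is {A, B, C, D, E, F}, the whole schema; {A, B, C} is a candidate key.
No smaller or unrelated set reaches every attribute, so there are no other keys.

{A, B, C}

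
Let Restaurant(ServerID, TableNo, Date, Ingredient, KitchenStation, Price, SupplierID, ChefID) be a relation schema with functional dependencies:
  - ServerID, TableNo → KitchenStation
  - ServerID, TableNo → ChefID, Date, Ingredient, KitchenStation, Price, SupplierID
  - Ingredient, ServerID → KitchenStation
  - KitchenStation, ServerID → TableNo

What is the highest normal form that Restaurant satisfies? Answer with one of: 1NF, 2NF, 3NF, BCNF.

BCNF

Candidate keys: {Ingredient, ServerID}, {KitchenStation, ServerID}, {ServerID, TableNo}. Prime attributes: {Ingredient, KitchenStation, ServerID, TableNo}.
The left-hand side of every FD is a superkey, so BCNF is satisfied.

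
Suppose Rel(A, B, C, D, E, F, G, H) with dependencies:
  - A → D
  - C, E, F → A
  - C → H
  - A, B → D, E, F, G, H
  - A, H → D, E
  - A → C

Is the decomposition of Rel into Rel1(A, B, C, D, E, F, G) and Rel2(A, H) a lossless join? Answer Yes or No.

The shared attributes are {A} and {A}⁺ = {A, C, D, E, H}.
Since Rel2 ⊆ {A, C, D, E, H}, the intersection is a superkey of Rel2; the decomposition is lossless.

Yes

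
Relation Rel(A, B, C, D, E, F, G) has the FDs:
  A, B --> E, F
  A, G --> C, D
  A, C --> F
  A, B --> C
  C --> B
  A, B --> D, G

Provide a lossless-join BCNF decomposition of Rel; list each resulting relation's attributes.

{A, C, D, E, F, G}; {B, C}

Candidate keys of the original relation: {A, B}, {A, C}, {A, G}.
{A, B, C, D, E, F, G}: {C} determines {B, C} here but is not a superkey — split on C --> B, giving {B, C} and {A, C, D, E, F, G}.
{B, C} has no BCNF violation.
{A, C, D, E, F, G} has no BCNF violation.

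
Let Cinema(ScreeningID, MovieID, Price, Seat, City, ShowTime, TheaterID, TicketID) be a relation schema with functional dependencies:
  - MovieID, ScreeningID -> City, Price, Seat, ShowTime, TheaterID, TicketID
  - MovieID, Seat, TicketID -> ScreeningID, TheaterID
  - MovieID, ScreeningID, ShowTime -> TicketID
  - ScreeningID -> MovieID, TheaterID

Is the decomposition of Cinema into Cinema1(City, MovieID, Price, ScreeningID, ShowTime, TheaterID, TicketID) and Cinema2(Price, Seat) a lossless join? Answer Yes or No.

The shared attributes are {Price} and {Price}⁺ = {Price}.
Cinema1 ⊄ {Price} and Cinema2 ⊄ {Price}, so the split is lossy.

No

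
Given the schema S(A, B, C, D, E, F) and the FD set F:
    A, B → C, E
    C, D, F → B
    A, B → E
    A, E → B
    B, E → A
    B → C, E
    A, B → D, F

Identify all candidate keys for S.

{A, E}, {B}, {C, D, F}

{B} is a candidate key since {B}⁺ = {A, B, C, D, E, F} covers every attribute.
{A, E} is a candidate key since {A, E}⁺ = {A, B, C, D, E, F} covers every attribute.
{C, D, F} is a candidate key since {C, D, F}⁺ = {A, B, C, D, E, F} covers every attribute.
Any other superkey properly contains one of these, so there are no further candidate keys.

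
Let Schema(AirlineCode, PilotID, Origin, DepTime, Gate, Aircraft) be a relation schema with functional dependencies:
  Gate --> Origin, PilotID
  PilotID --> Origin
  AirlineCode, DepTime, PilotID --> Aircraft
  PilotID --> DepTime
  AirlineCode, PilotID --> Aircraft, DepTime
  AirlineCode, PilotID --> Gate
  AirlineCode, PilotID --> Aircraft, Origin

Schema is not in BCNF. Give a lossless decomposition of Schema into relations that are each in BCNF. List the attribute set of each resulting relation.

{Aircraft, AirlineCode, Gate}; {DepTime, Origin, PilotID}; {Gate, PilotID}

Candidate keys of the original relation: {AirlineCode, Gate}, {AirlineCode, PilotID}.
Within {Aircraft, AirlineCode, DepTime, Gate, Origin, PilotID}: {Gate}⁺ ∩ {Aircraft, AirlineCode, DepTime, Gate, Origin, PilotID} = {DepTime, Gate, Origin, PilotID}, not the whole set, so Gate --> DepTime, Origin, PilotID violates BCNF; decompose into {DepTime, Gate, Origin, PilotID} and {Aircraft, AirlineCode, Gate}.
Within {DepTime, Gate, Origin, PilotID}: {PilotID}⁺ ∩ {DepTime, Gate, Origin, PilotID} = {DepTime, Origin, PilotID}, not the whole set, so PilotID --> DepTime, Origin violates BCNF; decompose into {DepTime, Origin, PilotID} and {Gate, PilotID}.
{DepTime, Origin, PilotID} has no BCNF violation.
{Gate, PilotID} has no BCNF violation.
{Aircraft, AirlineCode, Gate} has no BCNF violation.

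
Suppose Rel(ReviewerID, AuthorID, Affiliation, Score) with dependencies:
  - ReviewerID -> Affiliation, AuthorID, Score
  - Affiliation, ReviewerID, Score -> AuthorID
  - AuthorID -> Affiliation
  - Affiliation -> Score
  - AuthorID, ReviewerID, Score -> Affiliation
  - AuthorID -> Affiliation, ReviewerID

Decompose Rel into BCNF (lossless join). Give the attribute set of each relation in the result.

{Affiliation, AuthorID, ReviewerID}; {Affiliation, Score}

Candidate keys of the original relation: {AuthorID}, {ReviewerID}.
Within {Affiliation, AuthorID, ReviewerID, Score}: {Affiliation}⁺ ∩ {Affiliation, AuthorID, ReviewerID, Score} = {Affiliation, Score}, not the whole set, so Affiliation -> Score violates BCNF; decompose into {Affiliation, Score} and {Affiliation, AuthorID, ReviewerID}.
{Affiliation, Score} has no BCNF violation.
{Affiliation, AuthorID, ReviewerID} has no BCNF violation.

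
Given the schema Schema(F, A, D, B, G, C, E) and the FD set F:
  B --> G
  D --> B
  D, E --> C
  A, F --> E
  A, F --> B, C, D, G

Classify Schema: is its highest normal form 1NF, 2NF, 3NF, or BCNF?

Candidate key: {A, F}. Prime attributes: {A, F}.
B --> G: {B}⁺ = {B, G}, which is not all of the attributes, so the left side is not a superkey — BCNF is violated.
B --> G determines the non-prime attribute {G} from a non-superkey — 3NF is violated.
No non-prime attribute depends on a proper subset of any candidate key, so 2NF holds.

2NF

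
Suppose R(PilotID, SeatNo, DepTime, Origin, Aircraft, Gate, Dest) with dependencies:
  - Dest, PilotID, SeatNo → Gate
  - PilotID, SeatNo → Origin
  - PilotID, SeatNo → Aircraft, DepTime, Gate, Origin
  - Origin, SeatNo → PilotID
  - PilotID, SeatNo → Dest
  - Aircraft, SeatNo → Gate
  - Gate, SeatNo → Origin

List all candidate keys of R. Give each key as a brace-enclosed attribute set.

No FD produces {SeatNo}, so it must be in every candidate key.
{Aircraft, SeatNo}⁺ = {Aircraft, DepTime, Dest, Gate, Origin, PilotID, SeatNo} — all of the relation — so {Aircraft, SeatNo} is a candidate key.
{Gate, SeatNo}⁺ = {Aircraft, DepTime, Dest, Gate, Origin, PilotID, SeatNo} — all of the relation — so {Gate, SeatNo} is a candidate key.
{Origin, SeatNo}⁺ = {Aircraft, DepTime, Dest, Gate, Origin, PilotID, SeatNo} — all of the relation — so {Origin, SeatNo} is a candidate key.
{PilotID, SeatNo}⁺ = {Aircraft, DepTime, Dest, Gate, Origin, PilotID, SeatNo} — all of the relation — so {PilotID, SeatNo} is a candidate key.
Any other superkey properly contains one of these, so there are no further candidate keys.

{Aircraft, SeatNo}, {Gate, SeatNo}, {Origin, SeatNo}, {PilotID, SeatNo}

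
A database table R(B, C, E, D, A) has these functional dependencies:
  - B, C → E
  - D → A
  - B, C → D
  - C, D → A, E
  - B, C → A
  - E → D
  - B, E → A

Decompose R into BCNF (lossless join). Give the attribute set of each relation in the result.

{A, D}; {B, C, D}; {C, E}; {D, E}

Candidate key of the original relation: {B, C}.
In {A, B, C, D, E}, {D} is not a superkey ({D}⁺ restricted to this set is {A, D}), so split on D → A into {A, D} and {B, C, D, E}.
{A, D} has no BCNF violation.
In {B, C, D, E}, {C, D} is not a superkey ({C, D}⁺ restricted to this set is {C, D, E}), so split on C, D → E into {C, D, E} and {B, C, D}.
In {C, D, E}, {E} is not a superkey ({E}⁺ restricted to this set is {D, E}), so split on E → D into {D, E} and {C, E}.
{D, E} has no BCNF violation.
{C, E} has no BCNF violation.
{B, C, D} has no BCNF violation.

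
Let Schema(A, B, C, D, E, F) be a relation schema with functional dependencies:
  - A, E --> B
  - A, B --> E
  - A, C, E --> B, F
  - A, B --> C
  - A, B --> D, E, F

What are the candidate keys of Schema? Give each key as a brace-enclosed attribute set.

{A, B}, {A, E}

{A} never appears on the right of any FD, so every key must include it.
{A, B}⁺ = {A, B, C, D, E, F}, which is every attribute, so {A, B} is a candidate key.
{A, E}⁺ = {A, B, C, D, E, F}, which is every attribute, so {A, E} is a candidate key.
No proper subset of any of these is a key, and no other minimal superkey exists.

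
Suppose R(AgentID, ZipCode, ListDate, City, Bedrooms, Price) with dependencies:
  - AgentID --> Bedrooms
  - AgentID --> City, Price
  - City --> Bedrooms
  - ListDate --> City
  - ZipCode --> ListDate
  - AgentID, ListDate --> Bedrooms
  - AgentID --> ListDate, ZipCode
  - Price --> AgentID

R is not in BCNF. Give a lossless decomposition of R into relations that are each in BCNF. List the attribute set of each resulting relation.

{AgentID, Price, ZipCode}; {Bedrooms, City}; {City, ListDate}; {ListDate, ZipCode}

Candidate keys of the original relation: {AgentID}, {Price}.
{AgentID, Bedrooms, City, ListDate, Price, ZipCode}: {City} determines {Bedrooms, City} here but is not a superkey — split on City --> Bedrooms, giving {Bedrooms, City} and {AgentID, City, ListDate, Price, ZipCode}.
{Bedrooms, City}: every determinant is a superkey — BCNF.
{AgentID, City, ListDate, Price, ZipCode}: {ListDate} determines {City, ListDate} here but is not a superkey — split on ListDate --> City, giving {City, ListDate} and {AgentID, ListDate, Price, ZipCode}.
{City, ListDate}: every determinant is a superkey — BCNF.
{AgentID, ListDate, Price, ZipCode}: {ZipCode} determines {ListDate, ZipCode} here but is not a superkey — split on ZipCode --> ListDate, giving {ListDate, ZipCode} and {AgentID, Price, ZipCode}.
{ListDate, ZipCode}: every determinant is a superkey — BCNF.
{AgentID, Price, ZipCode}: every determinant is a superkey — BCNF.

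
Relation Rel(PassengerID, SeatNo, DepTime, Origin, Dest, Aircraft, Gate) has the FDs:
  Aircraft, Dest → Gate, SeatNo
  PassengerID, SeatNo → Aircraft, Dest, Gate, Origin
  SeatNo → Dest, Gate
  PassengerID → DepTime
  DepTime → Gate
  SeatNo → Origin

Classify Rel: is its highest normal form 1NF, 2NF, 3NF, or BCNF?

Candidate keys: {Aircraft, Dest, PassengerID}, {PassengerID, SeatNo}. Prime attributes: {Aircraft, Dest, PassengerID, SeatNo}.
For Aircraft, Dest → Gate, SeatNo we have {Aircraft, Dest}⁺ = {Aircraft, Dest, Gate, Origin, SeatNo}; {Aircraft, Dest} is not a superkey, so BCNF fails.
Because {Gate} is non-prime and the left side of Aircraft, Dest → Gate, SeatNo is not a superkey, the relation is not in 3NF.
Since {PassengerID} ⊂ {PassengerID, SeatNo} and {PassengerID}⁺ ⊇ {DepTime, Gate} with {DepTime, Gate} non-prime, there is a partial dependency; 2NF fails.

1NF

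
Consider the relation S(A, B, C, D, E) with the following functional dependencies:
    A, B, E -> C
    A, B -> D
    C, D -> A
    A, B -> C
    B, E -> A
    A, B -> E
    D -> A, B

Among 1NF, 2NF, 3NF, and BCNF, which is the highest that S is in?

BCNF

Candidate keys: {A, B}, {B, E}, {D}. Prime attributes: {A, B, D, E}.
Each dependency's left side is a superkey — BCNF holds.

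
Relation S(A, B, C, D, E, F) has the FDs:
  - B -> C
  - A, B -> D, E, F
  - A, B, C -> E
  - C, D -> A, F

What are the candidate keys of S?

{B} never appears on the right of any FD, so every key must include it.
{A, B}⁺ = {A, B, C, D, E, F} — all of the relation — so {A, B} is a candidate key.
{B, D}⁺ = {A, B, C, D, E, F} — all of the relation — so {B, D} is a candidate key.
These are minimal and exhaustive — every other superkey contains one of them.

{A, B}, {B, D}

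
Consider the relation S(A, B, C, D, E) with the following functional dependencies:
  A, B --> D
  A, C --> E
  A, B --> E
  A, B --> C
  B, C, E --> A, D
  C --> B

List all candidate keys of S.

{A, B}⁺ = {A, B, C, D, E} — all of the relation — so {A, B} is a candidate key.
{A, C}⁺ = {A, B, C, D, E} — all of the relation — so {A, C} is a candidate key.
{C, E}⁺ = {A, B, C, D, E} — all of the relation — so {C, E} is a candidate key.
No proper subset of any of these is a key, and no other minimal superkey exists.

{A, B}, {A, C}, {C, E}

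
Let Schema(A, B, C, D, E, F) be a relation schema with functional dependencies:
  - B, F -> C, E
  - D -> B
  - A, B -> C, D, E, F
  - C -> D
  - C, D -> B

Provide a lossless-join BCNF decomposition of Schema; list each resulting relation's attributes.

{A, B, F}; {B, D}; {C, D}; {C, E, F}

Candidate keys of the original relation: {A, B}, {A, C}, {A, D}.
Within {A, B, C, D, E, F}: {B, F}⁺ ∩ {A, B, C, D, E, F} = {B, C, D, E, F}, not the whole set, so B, F -> C, D, E violates BCNF; decompose into {B, C, D, E, F} and {A, B, F}.
Within {B, C, D, E, F}: {D}⁺ ∩ {B, C, D, E, F} = {B, D}, not the whole set, so D -> B violates BCNF; decompose into {B, D} and {C, D, E, F}.
{B, D}: every determinant is a superkey — BCNF.
Within {C, D, E, F}: {C}⁺ ∩ {C, D, E, F} = {C, D}, not the whole set, so C -> D violates BCNF; decompose into {C, D} and {C, E, F}.
{C, D}: every determinant is a superkey — BCNF.
{C, E, F}: every determinant is a superkey — BCNF.
{A, B, F}: every determinant is a superkey — BCNF.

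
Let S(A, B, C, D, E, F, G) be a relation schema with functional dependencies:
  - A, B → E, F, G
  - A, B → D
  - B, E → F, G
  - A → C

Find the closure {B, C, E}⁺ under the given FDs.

{B, C, E, F, G}

Start with {B, C, E}.
B, E → F, G applies; add {F, G} → now {B, C, E, F, G}.
No further FD applies.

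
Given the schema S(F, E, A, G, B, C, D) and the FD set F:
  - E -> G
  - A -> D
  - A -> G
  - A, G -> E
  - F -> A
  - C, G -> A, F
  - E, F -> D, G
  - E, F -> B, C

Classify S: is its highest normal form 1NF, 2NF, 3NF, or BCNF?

1NF

Candidate keys: {A, C}, {C, E}, {C, G}, {F}. Prime attributes: {A, C, E, F, G}.
E -> G: {E}⁺ = {E, G}, which is not all of the attributes, so the left side is not a superkey — BCNF is violated.
A -> D has non-prime {D} on the right and a non-superkey on the left, so 3NF fails.
Since {A} ⊂ {A, C} and {A}⁺ ⊇ {D} with {D} non-prime, there is a partial dependency; 2NF fails.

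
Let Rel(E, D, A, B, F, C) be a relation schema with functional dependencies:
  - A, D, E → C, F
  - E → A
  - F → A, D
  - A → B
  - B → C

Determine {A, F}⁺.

{A, B, C, D, F}

Start with {A, F}.
F → A, D applies; add {D} → now {A, D, F}.
A → B applies; add {B} → now {A, B, D, F}.
B → C applies; add {C} → now {A, B, C, D, F}.
No further FD applies.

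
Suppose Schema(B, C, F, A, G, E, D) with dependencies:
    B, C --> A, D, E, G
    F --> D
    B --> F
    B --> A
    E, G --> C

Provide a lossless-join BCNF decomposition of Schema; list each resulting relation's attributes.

{A, B, F}; {B, E, G}; {C, E, G}; {D, F}

Candidate keys of the original relation: {B, C}, {B, E, G}.
Within {A, B, C, D, E, F, G}: {F}⁺ ∩ {A, B, C, D, E, F, G} = {D, F}, not the whole set, so F --> D violates BCNF; decompose into {D, F} and {A, B, C, E, F, G}.
{D, F} has no BCNF violation.
Within {A, B, C, E, F, G}: {B}⁺ ∩ {A, B, C, E, F, G} = {A, B, F}, not the whole set, so B --> A, F violates BCNF; decompose into {A, B, F} and {B, C, E, G}.
{A, B, F} has no BCNF violation.
Within {B, C, E, G}: {E, G}⁺ ∩ {B, C, E, G} = {C, E, G}, not the whole set, so E, G --> C violates BCNF; decompose into {C, E, G} and {B, E, G}.
{C, E, G} has no BCNF violation.
{B, E, G} has no BCNF violation.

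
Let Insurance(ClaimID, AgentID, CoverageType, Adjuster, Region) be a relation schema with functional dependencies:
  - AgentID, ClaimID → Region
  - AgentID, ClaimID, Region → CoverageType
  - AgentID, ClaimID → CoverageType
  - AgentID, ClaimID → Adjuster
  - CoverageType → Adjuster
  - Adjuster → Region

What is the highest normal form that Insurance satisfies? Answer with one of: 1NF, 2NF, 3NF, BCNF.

2NF

Candidate key: {AgentID, ClaimID}. Prime attributes: {AgentID, ClaimID}.
CoverageType → Adjuster breaks BCNF: {CoverageType}⁺ = {Adjuster, CoverageType, Region}, so {CoverageType} is not a superkey.
CoverageType → Adjuster has non-prime {Adjuster} on the right and a non-superkey on the left, so 3NF fails.
Checking every proper subset of each key, none determines a non-prime attribute — 2NF is satisfied.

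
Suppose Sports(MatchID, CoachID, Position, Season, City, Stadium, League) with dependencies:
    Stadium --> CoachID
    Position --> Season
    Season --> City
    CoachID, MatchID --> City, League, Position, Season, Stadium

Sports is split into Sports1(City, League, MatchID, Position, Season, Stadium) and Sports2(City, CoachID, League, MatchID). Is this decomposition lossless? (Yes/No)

No

Sports1 ∩ Sports2 = {City, League, MatchID}; its closure under F is {City, League, MatchID}.
The closure covers neither Sports1 nor Sports2 entirely; the join is not lossless.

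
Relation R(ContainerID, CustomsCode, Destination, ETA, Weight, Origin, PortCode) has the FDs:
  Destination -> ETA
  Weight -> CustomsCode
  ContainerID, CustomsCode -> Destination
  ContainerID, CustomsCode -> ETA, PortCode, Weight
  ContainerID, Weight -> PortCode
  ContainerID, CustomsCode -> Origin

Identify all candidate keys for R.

Attributes never on any right-hand side: {ContainerID} — every candidate key must contain it.
Closure of {ContainerID, CustomsCode} is {ContainerID, CustomsCode, Destination, ETA, Origin, PortCode, Weight}, the whole schema; {ContainerID, CustomsCode} is a candidate key.
Closure of {ContainerID, Weight} is {ContainerID, CustomsCode, Destination, ETA, Origin, PortCode, Weight}, the whole schema; {ContainerID, Weight} is a candidate key.
No proper subset of any of these is a key, and no other minimal superkey exists.

{ContainerID, CustomsCode}, {ContainerID, Weight}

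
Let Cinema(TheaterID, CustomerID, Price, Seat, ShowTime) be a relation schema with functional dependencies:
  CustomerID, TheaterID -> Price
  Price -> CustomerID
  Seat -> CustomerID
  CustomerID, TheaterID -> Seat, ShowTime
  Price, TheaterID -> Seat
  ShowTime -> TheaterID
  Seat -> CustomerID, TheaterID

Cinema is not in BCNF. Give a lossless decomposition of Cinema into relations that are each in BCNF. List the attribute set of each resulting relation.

{CustomerID, Price}; {Price, Seat, ShowTime}; {ShowTime, TheaterID}

Candidate keys of the original relation: {CustomerID, ShowTime}, {CustomerID, TheaterID}, {Price, ShowTime}, {Price, TheaterID}, {Seat}.
{CustomerID, Price, Seat, ShowTime, TheaterID}: {Price} determines {CustomerID, Price} here but is not a superkey — split on Price -> CustomerID, giving {CustomerID, Price} and {Price, Seat, ShowTime, TheaterID}.
{CustomerID, Price} is in BCNF.
{Price, Seat, ShowTime, TheaterID}: {ShowTime} determines {ShowTime, TheaterID} here but is not a superkey — split on ShowTime -> TheaterID, giving {ShowTime, TheaterID} and {Price, Seat, ShowTime}.
{ShowTime, TheaterID} is in BCNF.
{Price, Seat, ShowTime} is in BCNF.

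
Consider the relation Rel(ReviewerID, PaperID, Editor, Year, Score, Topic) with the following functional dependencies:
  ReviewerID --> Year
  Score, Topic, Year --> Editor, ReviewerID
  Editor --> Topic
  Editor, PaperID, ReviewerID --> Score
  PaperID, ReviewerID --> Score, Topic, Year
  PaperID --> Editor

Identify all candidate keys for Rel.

{PaperID, ReviewerID}, {PaperID, Score, Year}

Attributes never on any right-hand side: {PaperID} — every candidate key must contain it.
{PaperID, ReviewerID}⁺ = {Editor, PaperID, ReviewerID, Score, Topic, Year}, which is every attribute, so {PaperID, ReviewerID} is a candidate key.
{PaperID, Score, Year}⁺ = {Editor, PaperID, ReviewerID, Score, Topic, Year}, which is every attribute, so {PaperID, Score, Year} is a candidate key.
These are minimal and exhaustive — every other superkey contains one of them.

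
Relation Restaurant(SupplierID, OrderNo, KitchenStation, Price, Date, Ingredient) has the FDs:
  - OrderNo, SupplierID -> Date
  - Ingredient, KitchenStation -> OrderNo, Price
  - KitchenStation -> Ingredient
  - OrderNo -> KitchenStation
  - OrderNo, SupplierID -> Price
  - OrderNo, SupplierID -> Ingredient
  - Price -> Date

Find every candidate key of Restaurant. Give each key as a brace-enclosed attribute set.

Attributes never on any right-hand side: {SupplierID} — every candidate key must contain it.
{KitchenStation, SupplierID}⁺ = {Date, Ingredient, KitchenStation, OrderNo, Price, SupplierID}, which is every attribute, so {KitchenStation, SupplierID} is a candidate key.
{OrderNo, SupplierID}⁺ = {Date, Ingredient, KitchenStation, OrderNo, Price, SupplierID}, which is every attribute, so {OrderNo, SupplierID} is a candidate key.
Any other superkey properly contains one of these, so there are no further candidate keys.

{KitchenStation, SupplierID}, {OrderNo, SupplierID}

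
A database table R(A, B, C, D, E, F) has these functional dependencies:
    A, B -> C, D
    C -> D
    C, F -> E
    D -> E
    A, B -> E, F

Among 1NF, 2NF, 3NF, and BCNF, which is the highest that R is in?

Candidate key: {A, B}. Prime attributes: {A, B}.
C -> D breaks BCNF: {C}⁺ = {C, D, E}, so {C} is not a superkey.
Because {D} is non-prime and the left side of C -> D is not a superkey, the relation is not in 3NF.
No non-prime attribute depends on a proper subset of any candidate key, so 2NF holds.

2NF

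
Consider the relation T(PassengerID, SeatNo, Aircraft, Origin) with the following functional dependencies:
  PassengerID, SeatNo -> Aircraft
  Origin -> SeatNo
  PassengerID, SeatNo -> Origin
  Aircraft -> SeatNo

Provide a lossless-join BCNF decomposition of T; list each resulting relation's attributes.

{Aircraft, Origin, PassengerID}; {Origin, SeatNo}

Candidate keys of the original relation: {Aircraft, PassengerID}, {Origin, PassengerID}, {PassengerID, SeatNo}.
{Aircraft, Origin, PassengerID, SeatNo}: {Origin} determines {Origin, SeatNo} here but is not a superkey — split on Origin -> SeatNo, giving {Origin, SeatNo} and {Aircraft, Origin, PassengerID}.
{Origin, SeatNo} is in BCNF.
{Aircraft, Origin, PassengerID} is in BCNF.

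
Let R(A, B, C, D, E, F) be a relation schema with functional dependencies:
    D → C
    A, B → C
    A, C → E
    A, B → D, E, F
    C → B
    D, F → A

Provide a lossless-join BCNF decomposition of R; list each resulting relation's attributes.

{A, D, E, F}; {B, C}; {C, D}

Candidate keys of the original relation: {A, B}, {A, C}, {A, D}, {D, F}.
Within {A, B, C, D, E, F}: {D}⁺ ∩ {A, B, C, D, E, F} = {B, C, D}, not the whole set, so D → B, C violates BCNF; decompose into {B, C, D} and {A, D, E, F}.
Within {B, C, D}: {C}⁺ ∩ {B, C, D} = {B, C}, not the whole set, so C → B violates BCNF; decompose into {B, C} and {C, D}.
{B, C} is in BCNF.
{C, D} is in BCNF.
{A, D, E, F} is in BCNF.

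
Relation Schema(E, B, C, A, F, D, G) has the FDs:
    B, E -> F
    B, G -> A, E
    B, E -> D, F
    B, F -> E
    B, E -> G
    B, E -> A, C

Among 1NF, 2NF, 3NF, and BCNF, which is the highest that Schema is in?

Candidate keys: {B, E}, {B, F}, {B, G}. Prime attributes: {B, E, F, G}.
Every FD has a superkey on the left, so the relation is in BCNF.

BCNF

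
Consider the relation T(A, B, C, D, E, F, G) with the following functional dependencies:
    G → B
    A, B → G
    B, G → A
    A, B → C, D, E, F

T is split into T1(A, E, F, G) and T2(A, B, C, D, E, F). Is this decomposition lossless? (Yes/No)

Common attributes: {A, E, F}; their closure is {A, E, F}.
T1 ⊄ {A, E, F} and T2 ⊄ {A, E, F}, so the split is lossy.

No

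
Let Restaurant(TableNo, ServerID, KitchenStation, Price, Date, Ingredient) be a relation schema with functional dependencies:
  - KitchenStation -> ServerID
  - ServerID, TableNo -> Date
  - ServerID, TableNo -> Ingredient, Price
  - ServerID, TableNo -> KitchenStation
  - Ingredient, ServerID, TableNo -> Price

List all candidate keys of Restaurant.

{KitchenStation, TableNo}, {ServerID, TableNo}

{TableNo} never appears on the right of any FD, so every key must include it.
{KitchenStation, TableNo}⁺ = {Date, Ingredient, KitchenStation, Price, ServerID, TableNo}, which is every attribute, so {KitchenStation, TableNo} is a candidate key.
{ServerID, TableNo}⁺ = {Date, Ingredient, KitchenStation, Price, ServerID, TableNo}, which is every attribute, so {ServerID, TableNo} is a candidate key.
No proper subset of any of these is a key, and no other minimal superkey exists.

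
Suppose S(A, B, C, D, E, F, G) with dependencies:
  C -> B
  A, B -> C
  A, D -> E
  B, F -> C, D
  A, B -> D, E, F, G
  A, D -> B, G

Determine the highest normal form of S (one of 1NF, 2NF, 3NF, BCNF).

3NF

Candidate keys: {A, B}, {A, C}, {A, D}. Prime attributes: {A, B, C, D}.
For C -> B we have {C}⁺ = {B, C}; {C} is not a superkey, so BCNF fails.
Since {B} ⊆ prime attributes and every other non-superkey FD also has a prime right side, the schema is in 3NF.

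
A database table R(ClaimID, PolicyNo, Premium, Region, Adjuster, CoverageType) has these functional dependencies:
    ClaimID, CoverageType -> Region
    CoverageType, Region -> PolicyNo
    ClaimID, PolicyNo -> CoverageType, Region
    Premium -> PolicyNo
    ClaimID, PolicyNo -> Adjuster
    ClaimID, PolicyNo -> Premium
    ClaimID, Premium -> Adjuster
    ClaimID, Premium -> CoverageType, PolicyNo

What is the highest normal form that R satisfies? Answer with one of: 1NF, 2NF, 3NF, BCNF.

3NF

Candidate keys: {ClaimID, CoverageType}, {ClaimID, PolicyNo}, {ClaimID, Premium}. Prime attributes: {ClaimID, CoverageType, PolicyNo, Premium}.
For CoverageType, Region -> PolicyNo we have {CoverageType, Region}⁺ = {CoverageType, PolicyNo, Region}; {CoverageType, Region} is not a superkey, so BCNF fails.
Since {PolicyNo} ⊆ prime attributes and every other non-superkey FD also has a prime right side, the schema is in 3NF.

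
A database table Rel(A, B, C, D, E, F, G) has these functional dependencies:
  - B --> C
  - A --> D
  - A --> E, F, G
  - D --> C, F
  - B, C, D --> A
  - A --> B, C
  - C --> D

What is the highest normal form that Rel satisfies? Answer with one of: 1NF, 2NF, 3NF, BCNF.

Candidate keys: {A}, {B}. Prime attributes: {A, B}.
D --> C, F: {D}⁺ = {C, D, F}, which is not all of the attributes, so the left side is not a superkey — BCNF is violated.
D --> C, F determines the non-prime attributes {C, F} from a non-superkey — 3NF is violated.
With only single-attribute keys there can be no partial dependency, so 2NF holds.

2NF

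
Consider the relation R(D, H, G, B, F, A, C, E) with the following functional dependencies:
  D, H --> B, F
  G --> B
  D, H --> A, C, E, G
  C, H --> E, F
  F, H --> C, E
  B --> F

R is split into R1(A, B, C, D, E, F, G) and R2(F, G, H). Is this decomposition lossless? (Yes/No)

No

Common attributes: {F, G}; their closure is {B, F, G}.
Neither R1 nor R2 is contained in that closure, so the decomposition is lossy.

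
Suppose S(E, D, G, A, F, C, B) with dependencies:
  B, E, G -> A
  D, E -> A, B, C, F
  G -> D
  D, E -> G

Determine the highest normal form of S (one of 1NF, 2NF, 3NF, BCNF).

Candidate keys: {D, E}, {E, G}. Prime attributes: {D, E, G}.
G -> D breaks BCNF: {G}⁺ = {D, G}, so {G} is not a superkey.
But every attribute on its right side ({D}) is prime, and the same holds for every other non-superkey FD, so 3NF still holds.

3NF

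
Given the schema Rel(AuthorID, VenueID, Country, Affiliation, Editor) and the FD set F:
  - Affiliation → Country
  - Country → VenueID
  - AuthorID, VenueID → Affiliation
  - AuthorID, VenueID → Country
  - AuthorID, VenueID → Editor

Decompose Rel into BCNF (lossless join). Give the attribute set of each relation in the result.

Candidate keys of the original relation: {Affiliation, AuthorID}, {AuthorID, Country}, {AuthorID, VenueID}.
In {Affiliation, AuthorID, Country, Editor, VenueID}, {Affiliation} is not a superkey ({Affiliation}⁺ restricted to this set is {Affiliation, Country, VenueID}), so split on Affiliation → Country, VenueID into {Affiliation, Country, VenueID} and {Affiliation, AuthorID, Editor}.
In {Affiliation, Country, VenueID}, {Country} is not a superkey ({Country}⁺ restricted to this set is {Country, VenueID}), so split on Country → VenueID into {Country, VenueID} and {Affiliation, Country}.
{Country, VenueID} is in BCNF.
{Affiliation, Country} is in BCNF.
{Affiliation, AuthorID, Editor} is in BCNF.

{Affiliation, AuthorID, Editor}; {Affiliation, Country}; {Country, VenueID}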